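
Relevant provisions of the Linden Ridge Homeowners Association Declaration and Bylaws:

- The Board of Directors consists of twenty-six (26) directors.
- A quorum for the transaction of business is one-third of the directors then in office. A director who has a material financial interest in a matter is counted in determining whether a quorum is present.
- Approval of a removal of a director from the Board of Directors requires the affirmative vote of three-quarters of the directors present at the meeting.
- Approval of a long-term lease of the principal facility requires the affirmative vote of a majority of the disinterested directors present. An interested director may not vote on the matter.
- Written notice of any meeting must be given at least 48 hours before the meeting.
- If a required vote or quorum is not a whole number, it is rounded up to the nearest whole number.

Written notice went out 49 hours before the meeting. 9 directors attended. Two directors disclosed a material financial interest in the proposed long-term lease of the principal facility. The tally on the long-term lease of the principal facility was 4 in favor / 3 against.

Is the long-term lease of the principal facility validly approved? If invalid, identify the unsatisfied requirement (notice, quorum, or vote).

Notice: 49 hours given; 48 required (49 ≥ 48). Satisfied.
Quorum: 9 present (interested directors count toward quorum); quorum is 9. Satisfied.
Vote: the long-term lease of the principal facility requires a majority of the disinterested directors present (9 − 2 = 7). A majority of 7 is 4, so 4 affirmative votes are needed; 4 voted in favor. Satisfied.

Valid — all requirements satisfied.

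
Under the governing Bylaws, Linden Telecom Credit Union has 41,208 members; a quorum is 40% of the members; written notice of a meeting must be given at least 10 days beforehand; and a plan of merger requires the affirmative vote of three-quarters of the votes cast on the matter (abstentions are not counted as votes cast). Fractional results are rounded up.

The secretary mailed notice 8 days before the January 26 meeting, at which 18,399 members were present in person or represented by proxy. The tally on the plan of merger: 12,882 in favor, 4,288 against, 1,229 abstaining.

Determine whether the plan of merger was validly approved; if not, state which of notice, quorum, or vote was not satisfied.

Notice: 8 days given; 10 required. Not satisfied.
Quorum: 40% of 41,208 = 16,483.20, rounded up to 16,484; 18,399 present. Satisfied.
Vote: requires three-fourths of the votes cast (18,399 − 1,229 abstaining = 17,170); 3/4 of 17170 = 12877.50, rounded up to 12878, so 12,878 needed; 12,882 in favor. Satisfied.

Invalid — notice requirement not satisfied.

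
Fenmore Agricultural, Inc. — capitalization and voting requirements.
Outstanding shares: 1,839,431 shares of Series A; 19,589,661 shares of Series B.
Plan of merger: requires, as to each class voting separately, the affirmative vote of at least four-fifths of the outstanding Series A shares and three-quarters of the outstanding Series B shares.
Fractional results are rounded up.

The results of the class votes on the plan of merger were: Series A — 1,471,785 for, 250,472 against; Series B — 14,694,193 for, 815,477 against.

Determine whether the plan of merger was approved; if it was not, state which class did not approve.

Approved — every class gave the required vote.

Series A: 4/5 of 1839431 = 1471544.80, rounded up to 1471545; 1,471,545 required, 1,471,785 in favor — approved.
Series B: 3/4 of 19589661 = 14692245.75, rounded up to 14692246; 14,692,246 required, 14,694,193 in favor — approved.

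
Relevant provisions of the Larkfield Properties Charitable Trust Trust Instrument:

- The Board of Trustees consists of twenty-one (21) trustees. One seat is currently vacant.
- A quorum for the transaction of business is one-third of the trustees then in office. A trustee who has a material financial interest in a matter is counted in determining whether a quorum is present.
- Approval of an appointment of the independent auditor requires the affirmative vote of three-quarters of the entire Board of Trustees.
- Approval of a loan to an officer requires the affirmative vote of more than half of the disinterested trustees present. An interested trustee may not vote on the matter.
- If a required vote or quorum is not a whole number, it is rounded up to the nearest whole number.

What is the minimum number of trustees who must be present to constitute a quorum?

1/3 of 20 = 6.67, rounded up to 7.

7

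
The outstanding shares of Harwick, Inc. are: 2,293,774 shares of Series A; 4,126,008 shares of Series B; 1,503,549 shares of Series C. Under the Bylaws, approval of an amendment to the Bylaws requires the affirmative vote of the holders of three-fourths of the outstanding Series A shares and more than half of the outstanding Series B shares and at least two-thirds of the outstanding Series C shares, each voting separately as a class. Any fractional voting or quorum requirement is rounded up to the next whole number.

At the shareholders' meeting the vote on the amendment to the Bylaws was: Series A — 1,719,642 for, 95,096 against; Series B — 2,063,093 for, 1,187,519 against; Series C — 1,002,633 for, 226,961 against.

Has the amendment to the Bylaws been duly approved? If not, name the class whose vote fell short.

Series A: 3/4 of 2293774 = 1720330.50, rounded up to 1720331; 1,720,331 required, 1,719,642 in favor — not approved.
Series B: a majority of 4126008 is 2063005; 2,063,005 required, 2,063,093 in favor — approved.
Series C: 2/3 of 1503549 = 1002366; 1,002,366 required, 1,002,633 in favor — approved.

Not approved — the Series A shares did not give the required vote.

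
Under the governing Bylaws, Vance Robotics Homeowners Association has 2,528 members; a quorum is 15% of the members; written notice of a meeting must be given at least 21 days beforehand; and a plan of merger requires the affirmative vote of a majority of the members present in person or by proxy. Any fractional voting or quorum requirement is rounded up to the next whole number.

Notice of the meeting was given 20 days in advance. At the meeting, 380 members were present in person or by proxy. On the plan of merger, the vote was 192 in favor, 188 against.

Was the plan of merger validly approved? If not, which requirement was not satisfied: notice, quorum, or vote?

Notice: 20 days given; 21 required. Not satisfied.
Quorum: 15% of 2,528 = 379.20, rounded up to 380; 380 present. Satisfied.
Vote: requires a majority of those present (380); a majority of 380 is 191, so 191 needed; 192 in favor. Satisfied.

Invalid — notice requirement not satisfied.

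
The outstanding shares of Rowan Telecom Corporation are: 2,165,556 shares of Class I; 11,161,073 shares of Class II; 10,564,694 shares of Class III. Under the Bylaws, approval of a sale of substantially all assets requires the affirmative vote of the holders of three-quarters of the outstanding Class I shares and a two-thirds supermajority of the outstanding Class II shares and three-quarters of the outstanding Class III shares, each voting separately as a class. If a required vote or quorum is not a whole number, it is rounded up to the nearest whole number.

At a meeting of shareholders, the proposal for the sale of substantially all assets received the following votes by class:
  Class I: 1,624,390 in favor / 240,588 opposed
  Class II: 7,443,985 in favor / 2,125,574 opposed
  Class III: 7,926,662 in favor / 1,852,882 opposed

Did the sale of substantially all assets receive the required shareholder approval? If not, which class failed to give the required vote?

Approved — every class gave the required vote.

Class I: 3/4 of 2165556 = 1624167; 1,624,167 required, 1,624,390 in favor — approved.
Class II: 2/3 of 11161073 = 7440715.33, rounded up to 7440716; 7,440,716 required, 7,443,985 in favor — approved.
Class III: 3/4 of 10564694 = 7923520.50, rounded up to 7923521; 7,923,521 required, 7,926,662 in favor — approved.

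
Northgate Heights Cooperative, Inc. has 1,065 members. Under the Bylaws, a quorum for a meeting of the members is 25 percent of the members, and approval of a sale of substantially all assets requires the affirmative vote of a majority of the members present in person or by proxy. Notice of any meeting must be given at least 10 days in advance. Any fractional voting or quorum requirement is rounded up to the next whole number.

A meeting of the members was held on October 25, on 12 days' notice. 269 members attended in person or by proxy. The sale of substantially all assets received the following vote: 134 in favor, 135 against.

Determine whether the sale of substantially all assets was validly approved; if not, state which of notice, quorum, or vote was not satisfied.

Invalid — vote requirement not satisfied.

Notice: 12 days given; 10 required. Satisfied.
Quorum: 25% of 1,065 = 266.25, rounded up to 267; 269 present. Satisfied.
Vote: requires a majority of those present (269); a majority of 269 is 135, so 135 needed; 134 in favor. Not satisfied.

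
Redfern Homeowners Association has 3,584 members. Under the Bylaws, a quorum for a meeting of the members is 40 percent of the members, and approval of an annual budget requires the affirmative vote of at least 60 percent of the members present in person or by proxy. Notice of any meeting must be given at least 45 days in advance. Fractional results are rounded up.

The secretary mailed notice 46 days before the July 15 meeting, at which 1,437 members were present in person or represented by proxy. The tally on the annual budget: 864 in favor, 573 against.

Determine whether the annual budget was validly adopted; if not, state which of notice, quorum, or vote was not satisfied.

Valid — all requirements satisfied.

Notice: 46 days given; 45 required. Satisfied.
Quorum: 40% of 3,584 = 1,433.60, rounded up to 1,434; 1,437 present. Satisfied.
Vote: requires three-fifths of those present (1,437); 3/5 of 1437 = 862.20, rounded up to 863, so 863 needed; 864 in favor. Satisfied.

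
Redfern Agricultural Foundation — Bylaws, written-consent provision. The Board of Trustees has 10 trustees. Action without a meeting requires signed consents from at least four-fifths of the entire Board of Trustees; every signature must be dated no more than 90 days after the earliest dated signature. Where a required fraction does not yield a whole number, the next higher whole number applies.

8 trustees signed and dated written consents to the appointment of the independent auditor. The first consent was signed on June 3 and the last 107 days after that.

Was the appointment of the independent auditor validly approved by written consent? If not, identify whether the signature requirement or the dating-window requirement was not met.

Signatures required: at least four-fifths of 10 — 4/5 of 10 = 8, so 8 needed; 8 signed. Sufficient.
Dating window: the latest signature is 107 days after the earliest; the limit is 90 days. Outside the window.

Not effective — dating-window requirement not satisfied.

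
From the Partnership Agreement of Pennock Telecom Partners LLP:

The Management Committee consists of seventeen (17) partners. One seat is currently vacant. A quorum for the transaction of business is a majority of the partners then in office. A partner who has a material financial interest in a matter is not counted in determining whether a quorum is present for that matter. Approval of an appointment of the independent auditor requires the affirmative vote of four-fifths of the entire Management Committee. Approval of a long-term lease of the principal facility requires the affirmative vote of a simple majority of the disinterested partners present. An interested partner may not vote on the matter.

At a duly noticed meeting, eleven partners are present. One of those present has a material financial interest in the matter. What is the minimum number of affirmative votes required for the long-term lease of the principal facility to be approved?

6

The long-term lease of the principal facility requires a majority of the disinterested partners present (11 − 1 = 10).
A majority of 10 is 6.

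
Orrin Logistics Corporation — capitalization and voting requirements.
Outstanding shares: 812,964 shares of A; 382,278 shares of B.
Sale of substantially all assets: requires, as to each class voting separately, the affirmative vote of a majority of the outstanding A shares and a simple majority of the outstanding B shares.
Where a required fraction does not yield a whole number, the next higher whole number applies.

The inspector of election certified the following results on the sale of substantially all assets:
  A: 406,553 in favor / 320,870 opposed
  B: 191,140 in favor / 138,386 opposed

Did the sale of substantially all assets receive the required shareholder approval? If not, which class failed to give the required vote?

A: a majority of 812964 is 406483; 406,483 required, 406,553 in favor — approved.
B: a majority of 382278 is 191140; 191,140 required, 191,140 in favor — approved.

Approved — every class gave the required vote.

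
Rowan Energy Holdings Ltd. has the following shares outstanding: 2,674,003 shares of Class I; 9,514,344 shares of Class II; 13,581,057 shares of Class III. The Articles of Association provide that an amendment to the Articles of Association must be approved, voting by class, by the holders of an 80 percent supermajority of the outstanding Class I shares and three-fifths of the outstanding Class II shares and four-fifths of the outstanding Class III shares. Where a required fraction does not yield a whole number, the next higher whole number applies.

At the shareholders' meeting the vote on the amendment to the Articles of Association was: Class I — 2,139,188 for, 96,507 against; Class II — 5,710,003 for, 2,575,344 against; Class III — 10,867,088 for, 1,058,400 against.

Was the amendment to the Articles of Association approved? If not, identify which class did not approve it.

Class I: 4/5 of 2674003 = 2139202.40, rounded up to 2139203; 2,139,203 required, 2,139,188 in favor — not approved.
Class II: 3/5 of 9514344 = 5708606.40, rounded up to 5708607; 5,708,607 required, 5,710,003 in favor — approved.
Class III: 4/5 of 13581057 = 10864845.60, rounded up to 10864846; 10,864,846 required, 10,867,088 in favor — approved.

Not approved — the Class I shares did not give the required vote.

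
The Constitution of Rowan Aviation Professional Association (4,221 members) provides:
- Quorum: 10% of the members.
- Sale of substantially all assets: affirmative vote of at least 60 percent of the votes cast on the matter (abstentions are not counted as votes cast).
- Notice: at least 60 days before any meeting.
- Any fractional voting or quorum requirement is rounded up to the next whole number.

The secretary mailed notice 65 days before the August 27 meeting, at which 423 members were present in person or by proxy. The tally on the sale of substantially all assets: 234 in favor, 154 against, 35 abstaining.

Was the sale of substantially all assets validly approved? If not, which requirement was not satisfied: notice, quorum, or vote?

Valid — all requirements satisfied.

Notice: 65 days given; 60 required. Satisfied.
Quorum: 10% of 4,221 = 422.10, rounded up to 423; 423 present. Satisfied.
Vote: requires three-fifths of the votes cast (423 − 35 abstaining = 388); 3/5 of 388 = 232.80, rounded up to 233, so 233 needed; 234 in favor. Satisfied.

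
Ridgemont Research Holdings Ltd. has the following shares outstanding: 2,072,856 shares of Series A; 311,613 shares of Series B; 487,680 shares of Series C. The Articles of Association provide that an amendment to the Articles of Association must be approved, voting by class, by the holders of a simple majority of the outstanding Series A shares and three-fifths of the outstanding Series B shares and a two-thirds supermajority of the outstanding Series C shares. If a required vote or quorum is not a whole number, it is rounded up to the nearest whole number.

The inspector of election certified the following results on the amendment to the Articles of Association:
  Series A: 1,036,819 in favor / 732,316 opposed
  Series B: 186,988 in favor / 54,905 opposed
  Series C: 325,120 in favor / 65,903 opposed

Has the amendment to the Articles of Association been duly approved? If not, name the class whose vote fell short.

Approved — every class gave the required vote.

Series A: a majority of 2072856 is 1036429; 1,036,429 required, 1,036,819 in favor — approved.
Series B: 3/5 of 311613 = 186967.80, rounded up to 186968; 186,968 required, 186,988 in favor — approved.
Series C: 2/3 of 487680 = 325120; 325,120 required, 325,120 in favor — approved.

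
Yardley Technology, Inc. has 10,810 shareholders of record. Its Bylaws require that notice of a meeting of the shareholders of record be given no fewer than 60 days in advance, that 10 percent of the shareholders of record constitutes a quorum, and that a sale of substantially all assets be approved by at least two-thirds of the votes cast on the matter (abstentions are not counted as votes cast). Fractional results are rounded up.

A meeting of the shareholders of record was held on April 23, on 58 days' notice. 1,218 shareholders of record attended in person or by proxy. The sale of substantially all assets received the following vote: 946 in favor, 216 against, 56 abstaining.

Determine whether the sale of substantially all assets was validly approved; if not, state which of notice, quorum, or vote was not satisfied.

Notice: 58 days given; 60 required. Not satisfied.
Quorum: 10% of 10,810 = 1,081; 1,218 present. Satisfied.
Vote: requires two-thirds of the votes cast (1,218 − 56 abstaining = 1,162); 2/3 of 1162 = 774.67, rounded up to 775, so 775 needed; 946 in favor. Satisfied.

Invalid — notice requirement not satisfied.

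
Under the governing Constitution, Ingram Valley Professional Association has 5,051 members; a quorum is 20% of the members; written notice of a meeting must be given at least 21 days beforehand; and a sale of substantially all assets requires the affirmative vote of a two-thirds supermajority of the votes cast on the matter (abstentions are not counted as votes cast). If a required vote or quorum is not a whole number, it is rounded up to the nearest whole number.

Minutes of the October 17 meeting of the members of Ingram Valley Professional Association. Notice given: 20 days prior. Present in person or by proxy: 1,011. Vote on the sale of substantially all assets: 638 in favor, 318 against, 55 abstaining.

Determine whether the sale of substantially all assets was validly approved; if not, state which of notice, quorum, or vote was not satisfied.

Invalid — notice requirement not satisfied.

Notice: 20 days given; 21 required. Not satisfied.
Quorum: 20% of 5,051 = 1,010.20, rounded up to 1,011; 1,011 present. Satisfied.
Vote: requires two-thirds of the votes cast (1,011 − 55 abstaining = 956); 2/3 of 956 = 637.33, rounded up to 638, so 638 needed; 638 in favor. Satisfied.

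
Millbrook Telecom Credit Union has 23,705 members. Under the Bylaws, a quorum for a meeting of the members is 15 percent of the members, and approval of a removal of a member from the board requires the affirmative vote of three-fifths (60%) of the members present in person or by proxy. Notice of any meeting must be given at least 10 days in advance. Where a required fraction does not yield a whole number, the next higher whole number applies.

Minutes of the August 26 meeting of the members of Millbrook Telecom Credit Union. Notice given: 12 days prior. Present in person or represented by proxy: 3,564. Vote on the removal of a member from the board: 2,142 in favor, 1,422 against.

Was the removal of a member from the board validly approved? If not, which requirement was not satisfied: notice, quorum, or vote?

Notice: 12 days given; 10 required. Satisfied.
Quorum: 15% of 23,705 = 3,555.75, rounded up to 3,556; 3,564 present. Satisfied.
Vote: requires three-fifths of those present (3,564); 3/5 of 3564 = 2138.40, rounded up to 2139, so 2,139 needed; 2,142 in favor. Satisfied.

Valid — all requirements satisfied.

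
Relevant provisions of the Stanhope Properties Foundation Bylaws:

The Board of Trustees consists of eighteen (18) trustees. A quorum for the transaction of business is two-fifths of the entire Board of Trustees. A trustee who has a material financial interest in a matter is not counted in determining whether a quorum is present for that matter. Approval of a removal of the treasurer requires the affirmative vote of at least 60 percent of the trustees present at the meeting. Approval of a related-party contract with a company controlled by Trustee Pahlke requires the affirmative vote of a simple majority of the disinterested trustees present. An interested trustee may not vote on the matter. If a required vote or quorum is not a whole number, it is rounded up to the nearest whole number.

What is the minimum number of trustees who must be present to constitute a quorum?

8

2/5 of 18 = 7.20, rounded up to 8.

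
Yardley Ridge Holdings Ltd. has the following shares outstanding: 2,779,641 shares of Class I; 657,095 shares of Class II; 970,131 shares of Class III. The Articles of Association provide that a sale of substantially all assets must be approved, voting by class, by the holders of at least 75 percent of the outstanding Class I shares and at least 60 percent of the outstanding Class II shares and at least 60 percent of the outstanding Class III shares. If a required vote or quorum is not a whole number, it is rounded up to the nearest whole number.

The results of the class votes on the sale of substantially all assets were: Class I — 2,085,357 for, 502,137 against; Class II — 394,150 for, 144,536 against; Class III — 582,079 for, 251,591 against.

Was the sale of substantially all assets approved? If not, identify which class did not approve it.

Not approved — the Class II shares did not give the required vote.

Class I: 3/4 of 2779641 = 2084730.75, rounded up to 2084731; 2,084,731 required, 2,085,357 in favor — approved.
Class II: 3/5 of 657095 = 394257; 394,257 required, 394,150 in favor — not approved.
Class III: 3/5 of 970131 = 582078.60, rounded up to 582079; 582,079 required, 582,079 in favor — approved.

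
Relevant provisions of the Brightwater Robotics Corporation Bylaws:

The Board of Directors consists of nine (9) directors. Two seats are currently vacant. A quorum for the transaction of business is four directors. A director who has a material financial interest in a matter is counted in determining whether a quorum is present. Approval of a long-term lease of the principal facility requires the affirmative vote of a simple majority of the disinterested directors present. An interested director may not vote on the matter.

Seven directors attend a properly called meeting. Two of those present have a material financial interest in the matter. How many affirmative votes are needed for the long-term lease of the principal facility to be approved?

3

The long-term lease of the principal facility requires a majority of the disinterested directors present (7 − 2 = 5).
A majority of 5 is 3.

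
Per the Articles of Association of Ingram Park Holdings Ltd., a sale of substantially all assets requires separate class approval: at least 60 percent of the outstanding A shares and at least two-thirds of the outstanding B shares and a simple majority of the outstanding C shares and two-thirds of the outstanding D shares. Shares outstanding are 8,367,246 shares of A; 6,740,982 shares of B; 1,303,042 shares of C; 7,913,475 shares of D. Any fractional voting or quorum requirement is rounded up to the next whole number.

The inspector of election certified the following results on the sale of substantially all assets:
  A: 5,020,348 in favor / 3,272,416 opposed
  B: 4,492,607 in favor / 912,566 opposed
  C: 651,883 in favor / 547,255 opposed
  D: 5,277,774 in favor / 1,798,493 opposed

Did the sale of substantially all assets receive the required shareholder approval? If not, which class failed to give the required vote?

Not approved — the B shares did not give the required vote.

A: 3/5 of 8367246 = 5020347.60, rounded up to 5020348; 5,020,348 required, 5,020,348 in favor — approved.
B: 2/3 of 6740982 = 4493988; 4,493,988 required, 4,492,607 in favor — not approved.
C: a majority of 1303042 is 651522; 651,522 required, 651,883 in favor — approved.
D: 2/3 of 7913475 = 5275650; 5,275,650 required, 5,277,774 in favor — approved.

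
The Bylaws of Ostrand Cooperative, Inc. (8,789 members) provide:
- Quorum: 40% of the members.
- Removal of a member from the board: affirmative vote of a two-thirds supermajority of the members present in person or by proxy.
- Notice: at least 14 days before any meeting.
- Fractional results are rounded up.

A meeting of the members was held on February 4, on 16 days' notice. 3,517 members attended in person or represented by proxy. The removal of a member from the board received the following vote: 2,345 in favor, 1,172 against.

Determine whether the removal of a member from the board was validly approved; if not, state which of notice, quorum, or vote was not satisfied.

Valid — all requirements satisfied.

Notice: 16 days given; 14 required. Satisfied.
Quorum: 40% of 8,789 = 3,515.60, rounded up to 3,516; 3,517 present. Satisfied.
Vote: requires two-thirds of those present (3,517); 2/3 of 3517 = 2344.67, rounded up to 2345, so 2,345 needed; 2,345 in favor. Satisfied.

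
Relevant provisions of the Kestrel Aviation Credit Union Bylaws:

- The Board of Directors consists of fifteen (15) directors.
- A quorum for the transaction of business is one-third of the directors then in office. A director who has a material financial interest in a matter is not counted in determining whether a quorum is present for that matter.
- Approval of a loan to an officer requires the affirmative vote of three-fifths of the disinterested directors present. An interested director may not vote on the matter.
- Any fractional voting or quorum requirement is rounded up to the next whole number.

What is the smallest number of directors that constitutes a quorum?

1/3 of 15 = 5.

5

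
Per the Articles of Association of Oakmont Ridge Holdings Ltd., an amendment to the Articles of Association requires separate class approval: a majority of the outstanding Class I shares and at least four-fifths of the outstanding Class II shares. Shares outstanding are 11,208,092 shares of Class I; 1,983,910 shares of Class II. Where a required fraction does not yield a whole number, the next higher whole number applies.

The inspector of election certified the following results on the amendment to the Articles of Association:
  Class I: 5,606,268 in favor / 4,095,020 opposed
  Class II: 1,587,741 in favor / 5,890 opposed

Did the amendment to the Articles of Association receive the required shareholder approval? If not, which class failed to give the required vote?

Class I: a majority of 11208092 is 5604047; 5,604,047 required, 5,606,268 in favor — approved.
Class II: 4/5 of 1983910 = 1587128; 1,587,128 required, 1,587,741 in favor — approved.

Approved — every class gave the required vote.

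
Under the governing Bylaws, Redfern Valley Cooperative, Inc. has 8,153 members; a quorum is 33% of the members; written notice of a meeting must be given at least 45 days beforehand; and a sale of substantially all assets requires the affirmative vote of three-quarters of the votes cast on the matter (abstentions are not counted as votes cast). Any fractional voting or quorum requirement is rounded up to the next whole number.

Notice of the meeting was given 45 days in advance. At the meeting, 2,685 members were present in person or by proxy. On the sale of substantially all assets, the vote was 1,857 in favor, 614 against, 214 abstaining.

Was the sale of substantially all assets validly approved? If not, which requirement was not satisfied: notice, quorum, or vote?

Invalid — quorum requirement not satisfied.

Notice: 45 days given; 45 required. Satisfied.
Quorum: 33% of 8,153 = 2,690.49, rounded up to 2,691; 2,685 present. Not satisfied.
Vote: requires three-fourths of the votes cast (2,685 − 214 abstaining = 2,471); 3/4 of 2471 = 1853.25, rounded up to 1854, so 1,854 needed; 1,857 in favor. Satisfied.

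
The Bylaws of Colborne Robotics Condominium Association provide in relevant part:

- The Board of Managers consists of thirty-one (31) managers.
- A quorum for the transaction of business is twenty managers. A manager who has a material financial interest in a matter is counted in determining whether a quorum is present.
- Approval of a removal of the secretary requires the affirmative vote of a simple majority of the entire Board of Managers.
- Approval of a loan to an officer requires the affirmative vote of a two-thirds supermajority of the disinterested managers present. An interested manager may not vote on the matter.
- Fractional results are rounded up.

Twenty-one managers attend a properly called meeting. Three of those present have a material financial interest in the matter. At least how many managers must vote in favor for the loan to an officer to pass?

12

The loan to an officer requires two-thirds of the disinterested managers present (21 − 3 = 18).
2/3 of 18 = 12.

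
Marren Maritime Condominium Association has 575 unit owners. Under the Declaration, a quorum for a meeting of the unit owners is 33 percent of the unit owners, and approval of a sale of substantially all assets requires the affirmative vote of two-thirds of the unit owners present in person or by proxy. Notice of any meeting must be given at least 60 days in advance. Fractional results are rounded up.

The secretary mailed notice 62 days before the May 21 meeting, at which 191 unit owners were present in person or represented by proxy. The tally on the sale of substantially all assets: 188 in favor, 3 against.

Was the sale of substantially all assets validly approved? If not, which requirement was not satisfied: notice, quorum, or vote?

Valid — all requirements satisfied.

Notice: 62 days given; 60 required. Satisfied.
Quorum: 33% of 575 = 189.75, rounded up to 190; 191 present. Satisfied.
Vote: requires two-thirds of those present (191); 2/3 of 191 = 127.33, rounded up to 128, so 128 needed; 188 in favor. Satisfied.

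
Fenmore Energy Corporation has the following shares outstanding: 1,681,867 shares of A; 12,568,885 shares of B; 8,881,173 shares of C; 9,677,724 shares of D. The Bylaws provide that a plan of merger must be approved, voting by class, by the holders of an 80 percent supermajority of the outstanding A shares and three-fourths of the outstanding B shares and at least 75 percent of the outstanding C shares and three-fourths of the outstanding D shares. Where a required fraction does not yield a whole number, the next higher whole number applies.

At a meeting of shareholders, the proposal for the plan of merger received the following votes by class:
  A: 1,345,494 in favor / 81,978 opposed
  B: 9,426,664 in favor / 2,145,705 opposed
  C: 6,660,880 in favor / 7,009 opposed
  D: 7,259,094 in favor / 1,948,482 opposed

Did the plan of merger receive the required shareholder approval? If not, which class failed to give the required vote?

Approved — every class gave the required vote.

A: 4/5 of 1681867 = 1345493.60, rounded up to 1345494; 1,345,494 required, 1,345,494 in favor — approved.
B: 3/4 of 12568885 = 9426663.75, rounded up to 9426664; 9,426,664 required, 9,426,664 in favor — approved.
C: 3/4 of 8881173 = 6660879.75, rounded up to 6660880; 6,660,880 required, 6,660,880 in favor — approved.
D: 3/4 of 9677724 = 7258293; 7,258,293 required, 7,259,094 in favor — approved.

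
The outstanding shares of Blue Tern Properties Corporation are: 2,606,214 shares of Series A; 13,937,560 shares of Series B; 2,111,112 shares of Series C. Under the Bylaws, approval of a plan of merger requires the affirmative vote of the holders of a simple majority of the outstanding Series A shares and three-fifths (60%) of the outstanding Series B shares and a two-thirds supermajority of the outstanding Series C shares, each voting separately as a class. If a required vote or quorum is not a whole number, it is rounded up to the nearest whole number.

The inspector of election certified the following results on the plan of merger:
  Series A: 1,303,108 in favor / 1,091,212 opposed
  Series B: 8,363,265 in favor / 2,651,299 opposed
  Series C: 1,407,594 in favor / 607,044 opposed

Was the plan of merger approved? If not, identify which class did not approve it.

Series A: a majority of 2606214 is 1303108; 1,303,108 required, 1,303,108 in favor — approved.
Series B: 3/5 of 13937560 = 8362536; 8,362,536 required, 8,363,265 in favor — approved.
Series C: 2/3 of 2111112 = 1407408; 1,407,408 required, 1,407,594 in favor — approved.

Approved — every class gave the required vote.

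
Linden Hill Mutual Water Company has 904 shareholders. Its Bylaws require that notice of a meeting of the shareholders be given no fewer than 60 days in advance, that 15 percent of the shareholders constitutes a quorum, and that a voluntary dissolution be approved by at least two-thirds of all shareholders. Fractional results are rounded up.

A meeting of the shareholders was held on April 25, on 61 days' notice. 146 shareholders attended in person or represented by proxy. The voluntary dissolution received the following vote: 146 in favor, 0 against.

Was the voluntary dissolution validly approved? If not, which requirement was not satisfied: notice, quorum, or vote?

Invalid — vote requirement not satisfied.

Notice: 61 days given; 60 required. Satisfied.
Quorum: 15% of 904 = 135.60, rounded up to 136; 146 present. Satisfied.
Vote: requires two-thirds of all shareholders (904); 2/3 of 904 = 602.67, rounded up to 603, so 603 needed; 146 in favor. Not satisfied.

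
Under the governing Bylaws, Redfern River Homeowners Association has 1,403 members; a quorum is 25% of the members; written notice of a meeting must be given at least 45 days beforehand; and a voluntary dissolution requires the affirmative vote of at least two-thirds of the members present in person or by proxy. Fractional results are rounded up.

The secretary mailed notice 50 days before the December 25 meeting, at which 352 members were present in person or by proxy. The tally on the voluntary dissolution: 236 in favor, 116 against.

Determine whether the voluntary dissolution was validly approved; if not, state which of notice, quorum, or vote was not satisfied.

Valid — all requirements satisfied.

Notice: 50 days given; 45 required. Satisfied.
Quorum: 25% of 1,403 = 350.75, rounded up to 351; 352 present. Satisfied.
Vote: requires two-thirds of those present (352); 2/3 of 352 = 234.67, rounded up to 235, so 235 needed; 236 in favor. Satisfied.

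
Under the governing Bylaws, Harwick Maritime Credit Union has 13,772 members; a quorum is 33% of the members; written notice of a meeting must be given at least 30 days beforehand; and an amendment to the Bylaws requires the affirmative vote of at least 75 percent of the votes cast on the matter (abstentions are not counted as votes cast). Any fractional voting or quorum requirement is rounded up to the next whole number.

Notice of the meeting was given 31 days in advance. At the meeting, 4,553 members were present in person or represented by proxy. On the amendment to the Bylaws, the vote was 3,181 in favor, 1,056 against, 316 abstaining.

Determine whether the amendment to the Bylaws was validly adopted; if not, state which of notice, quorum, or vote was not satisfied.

Valid — all requirements satisfied.

Notice: 31 days given; 30 required. Satisfied.
Quorum: 33% of 13,772 = 4,544.76, rounded up to 4,545; 4,553 present. Satisfied.
Vote: requires three-fourths of the votes cast (4,553 − 316 abstaining = 4,237); 3/4 of 4237 = 3177.75, rounded up to 3178, so 3,178 needed; 3,181 in favor. Satisfied.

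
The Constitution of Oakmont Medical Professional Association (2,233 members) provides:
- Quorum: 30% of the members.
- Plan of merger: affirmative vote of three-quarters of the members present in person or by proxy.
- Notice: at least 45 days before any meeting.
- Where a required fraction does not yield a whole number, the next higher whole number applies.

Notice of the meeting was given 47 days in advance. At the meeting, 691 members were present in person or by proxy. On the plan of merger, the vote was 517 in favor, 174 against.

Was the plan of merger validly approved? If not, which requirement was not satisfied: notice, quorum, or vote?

Notice: 47 days given; 45 required. Satisfied.
Quorum: 30% of 2,233 = 669.90, rounded up to 670; 691 present. Satisfied.
Vote: requires three-fourths of those present (691); 3/4 of 691 = 518.25, rounded up to 519, so 519 needed; 517 in favor. Not satisfied.

Invalid — vote requirement not satisfied.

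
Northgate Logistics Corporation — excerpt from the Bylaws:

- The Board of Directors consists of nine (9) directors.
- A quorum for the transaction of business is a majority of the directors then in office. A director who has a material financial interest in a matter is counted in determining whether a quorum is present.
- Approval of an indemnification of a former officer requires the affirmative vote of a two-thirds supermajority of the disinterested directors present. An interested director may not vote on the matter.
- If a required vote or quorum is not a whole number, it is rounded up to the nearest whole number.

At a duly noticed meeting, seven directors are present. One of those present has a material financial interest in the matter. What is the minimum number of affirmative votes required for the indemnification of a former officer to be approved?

The indemnification of a former officer requires two-thirds of the disinterested directors present (7 − 1 = 6).
2/3 of 6 = 4.

4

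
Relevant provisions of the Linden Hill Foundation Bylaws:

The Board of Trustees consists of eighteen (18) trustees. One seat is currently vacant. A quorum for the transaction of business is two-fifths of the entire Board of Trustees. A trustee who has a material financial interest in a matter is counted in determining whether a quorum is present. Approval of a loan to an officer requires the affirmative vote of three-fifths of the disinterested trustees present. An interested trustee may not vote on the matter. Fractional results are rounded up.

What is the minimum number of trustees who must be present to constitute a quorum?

2/5 of 18 = 7.20, rounded up to 8.

8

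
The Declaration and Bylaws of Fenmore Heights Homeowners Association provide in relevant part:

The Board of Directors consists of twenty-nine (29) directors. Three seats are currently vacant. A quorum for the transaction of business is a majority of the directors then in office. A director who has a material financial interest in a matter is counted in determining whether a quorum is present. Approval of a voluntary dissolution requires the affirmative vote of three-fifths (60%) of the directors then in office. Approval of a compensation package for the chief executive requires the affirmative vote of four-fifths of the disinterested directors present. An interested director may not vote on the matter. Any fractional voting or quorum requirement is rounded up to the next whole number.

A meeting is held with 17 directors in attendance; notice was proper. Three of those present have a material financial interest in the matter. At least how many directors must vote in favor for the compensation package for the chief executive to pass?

The compensation package for the chief executive requires four-fifths of the disinterested directors present (17 − 3 = 14).
4/5 of 14 = 11.20, rounded up to 12.

12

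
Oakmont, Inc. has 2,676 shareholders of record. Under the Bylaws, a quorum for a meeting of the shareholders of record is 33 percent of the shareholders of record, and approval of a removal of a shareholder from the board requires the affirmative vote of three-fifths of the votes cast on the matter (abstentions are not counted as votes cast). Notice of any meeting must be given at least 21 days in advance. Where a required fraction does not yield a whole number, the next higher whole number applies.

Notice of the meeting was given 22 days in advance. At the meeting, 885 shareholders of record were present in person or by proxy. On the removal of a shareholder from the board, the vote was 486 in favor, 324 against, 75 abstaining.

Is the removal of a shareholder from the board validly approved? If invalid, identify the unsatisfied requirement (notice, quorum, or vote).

Valid — all requirements satisfied.

Notice: 22 days given; 21 required. Satisfied.
Quorum: 33% of 2,676 = 883.08, rounded up to 884; 885 present. Satisfied.
Vote: requires three-fifths of the votes cast (885 − 75 abstaining = 810); 3/5 of 810 = 486, so 486 needed; 486 in favor. Satisfied.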